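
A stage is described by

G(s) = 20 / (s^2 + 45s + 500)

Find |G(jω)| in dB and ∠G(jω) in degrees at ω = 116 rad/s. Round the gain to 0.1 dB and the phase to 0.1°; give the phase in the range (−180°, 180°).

-56.9 dB, -158.1°

Substitute s = j116:
Numerator: 20 = 20 + j0
Denominator: (j116)^2 + 45(j116) + 500 = -12956 + j5220
|N| = √(20² + 0²) ≈ 20, ∠N ≈ 0.00°
|D| = √(12956² + 5220²) ≈ 13968, ∠D ≈ 158.06°
|G| = 20 / 13968 ≈ 0.0014318
Gain = 20 log₁₀(0.0014318) ≈ -56.88 dB
∠G = 0.00° − 158.06° = -158.06°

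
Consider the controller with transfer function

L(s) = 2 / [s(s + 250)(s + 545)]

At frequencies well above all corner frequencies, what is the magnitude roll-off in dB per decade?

-60 dB/decade

Each pole contributes −20 dB/decade at high frequency; each zero contributes +20 dB/decade.
Net: 0 zero(s) − 3 pole(s) → -60 dB/decade.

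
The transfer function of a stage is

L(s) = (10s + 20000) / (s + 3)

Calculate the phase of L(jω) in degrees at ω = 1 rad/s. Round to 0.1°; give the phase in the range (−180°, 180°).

Substitute s = j1:
Numerator: 10(j1) + 20000 = 20000 + j10
Denominator: (j1) + 3 = 3 + j1
|N| = √(20000² + 10²) ≈ 20000, ∠N ≈ 0.03°
|D| = √(3² + 1²) ≈ 3.1623, ∠D ≈ 18.43°
∠L = 0.03° − 18.43° = -18.40°

-18.4°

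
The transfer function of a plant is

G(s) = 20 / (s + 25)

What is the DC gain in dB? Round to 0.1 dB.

G(0) = 20 / 25 = 0.8
20 log₁₀(0.8) ≈ -1.94 dB

-1.9 dB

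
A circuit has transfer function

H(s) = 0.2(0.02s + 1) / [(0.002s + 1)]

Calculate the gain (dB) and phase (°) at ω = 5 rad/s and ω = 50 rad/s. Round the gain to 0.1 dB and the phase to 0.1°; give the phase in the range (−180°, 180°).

ω = 5: -13.9 dB, 5.1°; ω = 50: -11.0 dB, 39.3°

At ω = 5 rad/s:
zero (1 + j5·0.02) = 1 + j0.1 → |·| ≈ 1.005, ∠ ≈ 5.71°
pole (1 + j5·0.002) = 1 + j0.01 → |·| ≈ 1, ∠ ≈ 0.57°
|H| = 0.2 · 1.005 / (1) ≈ 0.201
Gain = 20 log₁₀(0.201) ≈ -13.94 dB
∠H = (5.71°) − (0.57°) = 5.14°

At ω = 50 rad/s:
zero (1 + j50·0.02) = 1 + j1 → |·| ≈ 1.4142, ∠ ≈ 45.00°
pole (1 + j50·0.002) = 1 + j0.1 → |·| ≈ 1.005, ∠ ≈ 5.71°
|H| = 0.2 · 1.4142 / (1.005) ≈ 0.28143
Gain = 20 log₁₀(0.28143) ≈ -11.01 dB
∠H = (45.00°) − (5.71°) = 39.29°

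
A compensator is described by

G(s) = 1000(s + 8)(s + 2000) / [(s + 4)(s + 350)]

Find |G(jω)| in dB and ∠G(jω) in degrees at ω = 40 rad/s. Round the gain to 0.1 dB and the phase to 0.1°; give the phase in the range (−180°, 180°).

At s = jω = j40:
zero (s+8): 8 + j40 → |·| = √(8²+40²) = √1664 ≈ 40.792, ∠ = arctan(40/8) ≈ 78.69°
zero (s+2000): 2000 + j40 → |·| = √(2000²+40²) = √4001600 ≈ 2000.4, ∠ = arctan(40/2000) ≈ 1.15°
pole (s+4): 4 + j40 → |·| = √(4²+40²) = √1616 ≈ 40.2, ∠ = arctan(40/4) ≈ 84.29°
pole (s+350): 350 + j40 → |·| = √(350²+40²) = √124100 ≈ 352.28, ∠ = arctan(40/350) ≈ 6.52°
|G| = 1000 · 81600 / 14162 ≈ 5761.9
Gain = 20 log₁₀(5761.9) ≈ 75.21 dB
∠G = 79.84° − 90.81° = -10.97°

75.2 dB, -11.0°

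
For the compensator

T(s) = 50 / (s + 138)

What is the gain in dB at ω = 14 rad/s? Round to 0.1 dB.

-8.9 dB

Substitute s = j14:
Numerator: 50 = 50 + j0
Denominator: (j14) + 138 = 138 + j14
|N| = √(50² + 0²) ≈ 50, ∠N ≈ 0.00°
|D| = √(138² + 14²) ≈ 138.71, ∠D ≈ 5.79°
|T| = 50 / 138.71 ≈ 0.36046
Gain = 20 log₁₀(0.36046) ≈ -8.86 dB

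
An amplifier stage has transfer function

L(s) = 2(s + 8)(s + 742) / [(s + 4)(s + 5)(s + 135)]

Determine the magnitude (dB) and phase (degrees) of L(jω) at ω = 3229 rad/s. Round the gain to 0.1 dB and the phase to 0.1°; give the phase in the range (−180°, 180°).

At s = jω = j3229:
zero (s+8): 8 + j3229 → |·| = √(8²+3229²) = √10426505 ≈ 3229, ∠ = arctan(3229/8) ≈ 89.86°
zero (s+742): 742 + j3229 → |·| = √(742²+3229²) = √10977005 ≈ 3313.2, ∠ = arctan(3229/742) ≈ 77.06°
pole (s+4): 4 + j3229 → |·| = √(4²+3229²) = √10426457 ≈ 3229, ∠ = arctan(3229/4) ≈ 89.93°
pole (s+5): 5 + j3229 → |·| = √(5²+3229²) = √10426466 ≈ 3229, ∠ = arctan(3229/5) ≈ 89.91°
pole (s+135): 135 + j3229 → |·| = √(135²+3229²) = √10444666 ≈ 3231.8, ∠ = arctan(3229/135) ≈ 87.61°
|L| = 2 · 1.0698e+07 / 3.3696e+10 ≈ 0.00063497
Gain = 20 log₁₀(0.00063497) ≈ -63.94 dB
∠L = 166.92° − 267.45° = -100.53°

-63.9 dB, -100.5°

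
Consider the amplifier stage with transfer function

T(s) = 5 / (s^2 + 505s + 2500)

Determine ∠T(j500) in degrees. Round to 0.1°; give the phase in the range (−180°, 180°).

Substitute s = j500:
Numerator: 5 = 5 + j0
Denominator: (j500)^2 + 505(j500) + 2500 = -247500 + j252500
|N| = √(5² + 0²) ≈ 5, ∠N ≈ 0.00°
|D| = √(247500² + 252500²) ≈ 3.5357e+05, ∠D ≈ 134.43°
∠T = 0.00° − 134.43° = -134.43°

-134.4°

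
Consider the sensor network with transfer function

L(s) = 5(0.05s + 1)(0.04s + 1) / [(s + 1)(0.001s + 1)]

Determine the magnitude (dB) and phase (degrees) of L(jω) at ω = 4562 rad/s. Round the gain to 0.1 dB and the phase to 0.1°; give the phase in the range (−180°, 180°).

At ω = 4562 rad/s:
zero (1 + j4562·0.05) = 1 + j228.1 → |·| ≈ 228.1, ∠ ≈ 89.75°
zero (1 + j4562·0.04) = 1 + j182.48 → |·| ≈ 182.48, ∠ ≈ 89.69°
pole (1 + j4562·1) = 1 + j4562 → |·| ≈ 4562, ∠ ≈ 89.99°
pole (1 + j4562·0.001) = 1 + j4.562 → |·| ≈ 4.6703, ∠ ≈ 77.64°
|L| = 5 · 228.1 · 182.48 / (4562 · 4.6703) ≈ 9.7681
Gain = 20 log₁₀(9.7681) ≈ 19.80 dB
∠L = (89.75° + 89.69°) − (89.99° + 77.64°) = 11.81°

19.8 dB, 11.8°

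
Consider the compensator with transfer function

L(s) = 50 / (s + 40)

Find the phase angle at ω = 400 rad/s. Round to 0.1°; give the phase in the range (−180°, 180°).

At s = jω = j400:
pole (s+40): 40 + j400 → |·| = √(40²+400²) = √161600 ≈ 402, ∠ = arctan(400/40) ≈ 84.29°
∠L = 0.00° − 84.29° = -84.29°

-84.3°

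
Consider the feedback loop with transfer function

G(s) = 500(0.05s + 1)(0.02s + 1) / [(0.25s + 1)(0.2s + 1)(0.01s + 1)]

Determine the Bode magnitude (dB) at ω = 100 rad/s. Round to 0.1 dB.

At ω = 100 rad/s:
zero (1 + j100·0.05) = 1 + j5 → |·| ≈ 5.099, ∠ ≈ 78.69°
zero (1 + j100·0.02) = 1 + j2 → |·| ≈ 2.2361, ∠ ≈ 63.43°
pole (1 + j100·0.25) = 1 + j25 → |·| ≈ 25.02, ∠ ≈ 87.71°
pole (1 + j100·0.2) = 1 + j20 → |·| ≈ 20.025, ∠ ≈ 87.14°
pole (1 + j100·0.01) = 1 + j1 → |·| ≈ 1.4142, ∠ ≈ 45.00°
|G| = 500 · 5.099 · 2.2361 / (25.02 · 20.025 · 1.4142) ≈ 8.0459
Gain = 20 log₁₀(8.0459) ≈ 18.11 dB

18.1 dB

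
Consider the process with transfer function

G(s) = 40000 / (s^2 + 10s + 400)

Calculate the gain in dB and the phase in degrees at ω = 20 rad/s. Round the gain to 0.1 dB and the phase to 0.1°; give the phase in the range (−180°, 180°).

46.0 dB, -90.0°

At s = jω = j20:
quadratic: (j20)² + 10·j20 + 400 = 0 + j200 → |·| ≈ 200, ∠ ≈ 90.00°
|G| = 40000 / 200 ≈ 200
Gain = 20 log₁₀(200) ≈ 46.02 dB
∠G = 0.00° − 90.00° = -90.00°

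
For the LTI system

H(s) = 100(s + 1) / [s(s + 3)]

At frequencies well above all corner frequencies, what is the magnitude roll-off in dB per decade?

Each pole contributes −20 dB/decade at high frequency; each zero contributes +20 dB/decade.
Net: 1 zero(s) − 2 pole(s) → -20 dB/decade.

-20 dB/decade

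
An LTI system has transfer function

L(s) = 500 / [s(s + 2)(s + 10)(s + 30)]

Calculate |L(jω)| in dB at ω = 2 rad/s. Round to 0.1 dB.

-10.8 dB

At s = jω = j2:
pole (s+2): 2 + j2 → |·| = √(2²+2²) = √8 ≈ 2.8284, ∠ = arctan(2/2) ≈ 45.00°
pole (s+10): 10 + j2 → |·| = √(10²+2²) = √104 ≈ 10.198, ∠ = arctan(2/10) ≈ 11.31°
pole (s+30): 30 + j2 → |·| = √(30²+2²) = √904 ≈ 30.067, ∠ = arctan(2/30) ≈ 3.81°
pole at origin: |s| = 2, ∠ = 90.00° (in denominator)
|L| = 500 / 1734.5 ≈ 0.28827
Gain = 20 log₁₀(0.28827) ≈ -10.80 dB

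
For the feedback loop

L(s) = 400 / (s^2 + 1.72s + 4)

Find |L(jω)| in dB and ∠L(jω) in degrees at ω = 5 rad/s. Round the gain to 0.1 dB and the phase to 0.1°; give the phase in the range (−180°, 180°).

At s = jω = j5:
quadratic: (j5)² + 1.72·j5 + 4 = -21 + j8.6 → |·| ≈ 22.693, ∠ ≈ 157.73°
|L| = 400 / 22.693 ≈ 17.627
Gain = 20 log₁₀(17.627) ≈ 24.92 dB
∠L = 0.00° − 157.73° = -157.73°

24.9 dB, -157.7°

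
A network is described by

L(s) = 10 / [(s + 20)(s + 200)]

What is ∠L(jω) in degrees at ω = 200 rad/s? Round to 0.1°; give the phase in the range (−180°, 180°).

-129.3°

At s = jω = j200:
pole (s+20): 20 + j200 → |·| = √(20²+200²) = √40400 ≈ 201, ∠ = arctan(200/20) ≈ 84.29°
pole (s+200): 200 + j200 → |·| = √(200²+200²) = √80000 ≈ 282.84, ∠ = arctan(200/200) ≈ 45.00°
∠L = 0.00° − 129.29° = -129.29°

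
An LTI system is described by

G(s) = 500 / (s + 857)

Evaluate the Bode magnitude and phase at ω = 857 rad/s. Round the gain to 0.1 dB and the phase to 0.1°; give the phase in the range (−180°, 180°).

-7.7 dB, -45.0°

Substitute s = j857:
Numerator: 500 = 500 + j0
Denominator: (j857) + 857 = 857 + j857
|N| = √(500² + 0²) ≈ 500, ∠N ≈ 0.00°
|D| = √(857² + 857²) ≈ 1212, ∠D ≈ 45.00°
|G| = 500 / 1212 ≈ 0.41254
Gain = 20 log₁₀(0.41254) ≈ -7.69 dB
∠G = 0.00° − 45.00° = -45.00°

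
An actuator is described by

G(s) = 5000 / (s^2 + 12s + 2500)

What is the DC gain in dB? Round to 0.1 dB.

G(0) = 5000 / 2500 = 2
20 log₁₀(2) ≈ 6.02 dB

6.0 dB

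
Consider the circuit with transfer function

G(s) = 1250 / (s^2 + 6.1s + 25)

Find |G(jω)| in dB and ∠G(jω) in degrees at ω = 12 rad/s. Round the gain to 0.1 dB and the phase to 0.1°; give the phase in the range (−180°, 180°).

19.0 dB, -148.4°

At s = jω = j12:
quadratic: (j12)² + 6.1·j12 + 25 = -119 + j73.2 → |·| ≈ 139.71, ∠ ≈ 148.40°
|G| = 1250 / 139.71 ≈ 8.9471
Gain = 20 log₁₀(8.9471) ≈ 19.03 dB
∠G = 0.00° − 148.40° = -148.40°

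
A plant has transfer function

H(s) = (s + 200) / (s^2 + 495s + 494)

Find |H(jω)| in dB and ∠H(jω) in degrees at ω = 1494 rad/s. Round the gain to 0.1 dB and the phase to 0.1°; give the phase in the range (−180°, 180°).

Substitute s = j1494:
Numerator: (j1494) + 200 = 200 + j1494
Denominator: (j1494)^2 + 495(j1494) + 494 = -2231542 + j739530
|N| = √(200² + 1494²) ≈ 1507.3, ∠N ≈ 82.38°
|D| = √(2231542² + 739530²) ≈ 2.3509e+06, ∠D ≈ 161.66°
|H| = 1507.3 / 2.3509e+06 ≈ 0.00064116
Gain = 20 log₁₀(0.00064116) ≈ -63.86 dB
∠H = 82.38° − 161.66° = -79.28°

-63.9 dB, -79.3°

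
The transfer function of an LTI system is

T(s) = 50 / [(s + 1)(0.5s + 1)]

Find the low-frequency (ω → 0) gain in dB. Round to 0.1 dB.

T(0) = 50 · 1 / 1 = 50
20 log₁₀(50) ≈ 33.98 dB

34.0 dB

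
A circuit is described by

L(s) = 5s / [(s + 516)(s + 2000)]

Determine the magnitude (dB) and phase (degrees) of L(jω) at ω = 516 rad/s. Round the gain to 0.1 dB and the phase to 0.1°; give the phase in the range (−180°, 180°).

-55.3 dB, 30.5°

At s = jω = j516:
zero at origin: s = j516 → |·| = 516, ∠ = 90.00°
pole (s+516): 516 + j516 → |·| = √(516²+516²) = √532512 ≈ 729.73, ∠ = arctan(516/516) ≈ 45.00°
pole (s+2000): 2000 + j516 → |·| = √(2000²+516²) = √4266256 ≈ 2065.5, ∠ = arctan(516/2000) ≈ 14.47°
|L| = 5 · 516 / 1.5073e+06 ≈ 0.0017117
Gain = 20 log₁₀(0.0017117) ≈ -55.33 dB
∠L = 90.00° − 59.47° = 30.53°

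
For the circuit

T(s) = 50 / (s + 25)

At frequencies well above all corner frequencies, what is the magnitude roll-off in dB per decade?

-20 dB/decade

Each pole contributes −20 dB/decade at high frequency; each zero contributes +20 dB/decade.
Net: 0 zero(s) − 1 pole(s) → -20 dB/decade.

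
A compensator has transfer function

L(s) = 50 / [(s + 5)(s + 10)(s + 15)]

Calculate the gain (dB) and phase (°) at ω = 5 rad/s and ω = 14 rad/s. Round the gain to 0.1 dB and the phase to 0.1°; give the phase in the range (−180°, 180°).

ω = 5: -28.0 dB, -90.0°; ω = 14: -40.4 dB, -167.8°

At s = jω = j5:
pole (s+5): 5 + j5 → |·| = √(5²+5²) = √50 ≈ 7.0711, ∠ = arctan(5/5) ≈ 45.00°
pole (s+10): 10 + j5 → |·| = √(10²+5²) = √125 ≈ 11.18, ∠ = arctan(5/10) ≈ 26.57°
pole (s+15): 15 + j5 → |·| = √(15²+5²) = √250 ≈ 15.811, ∠ = arctan(5/15) ≈ 18.43°
|L| = 50 / 1249.9 ≈ 0.040003
Gain = 20 log₁₀(0.040003) ≈ -27.96 dB
∠L = 0.00° − 90.00° = -90.00°

At s = jω = j14:
pole (s+5): 5 + j14 → |·| = √(5²+14²) = √221 ≈ 14.866, ∠ = arctan(14/5) ≈ 70.35°
pole (s+10): 10 + j14 → |·| = √(10²+14²) = √296 ≈ 17.205, ∠ = arctan(14/10) ≈ 54.46°
pole (s+15): 15 + j14 → |·| = √(15²+14²) = √421 ≈ 20.518, ∠ = arctan(14/15) ≈ 43.03°
|L| = 50 / 5247.9 ≈ 0.0095276
Gain = 20 log₁₀(0.0095276) ≈ -40.42 dB
∠L = 0.00° − 167.84° = -167.84°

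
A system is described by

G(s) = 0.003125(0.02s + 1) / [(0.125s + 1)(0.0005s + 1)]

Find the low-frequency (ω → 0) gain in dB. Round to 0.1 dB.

-50.1 dB

G(0) = 0.003125 · 1 / 1 = 0.003125
20 log₁₀(0.003125) ≈ -50.10 dB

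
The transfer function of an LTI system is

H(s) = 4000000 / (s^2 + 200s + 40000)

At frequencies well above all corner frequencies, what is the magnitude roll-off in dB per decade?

Each pole contributes −20 dB/decade at high frequency; each zero contributes +20 dB/decade.
Net: 0 zero(s) − 2 pole(s) → -40 dB/decade.

-40 dB/decade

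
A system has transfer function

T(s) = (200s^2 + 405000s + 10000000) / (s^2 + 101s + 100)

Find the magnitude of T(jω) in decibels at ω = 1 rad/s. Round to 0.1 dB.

97.0 dB

Substitute s = j1:
Numerator: 200(j1)^2 + 405000(j1) + 10000000 = 9999800 + j405000
Denominator: (j1)^2 + 101(j1) + 100 = 99 + j101
|N| = √(9999800² + 405000²) ≈ 1.0008e+07, ∠N ≈ 2.32°
|D| = √(99² + 101²) ≈ 141.43, ∠D ≈ 45.57°
|T| = 1.0008e+07 / 141.43 ≈ 70763
Gain = 20 log₁₀(70763) ≈ 97.00 dB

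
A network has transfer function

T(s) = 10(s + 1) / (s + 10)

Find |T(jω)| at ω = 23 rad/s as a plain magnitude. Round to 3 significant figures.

At s = jω = j23:
zero (s+1): 1 + j23 → |·| = √(1²+23²) = √530 ≈ 23.022, ∠ = arctan(23/1) ≈ 87.51°
pole (s+10): 10 + j23 → |·| = √(10²+23²) = √629 ≈ 25.08, ∠ = arctan(23/10) ≈ 66.50°
|T| = 10 · 23.022 / 25.08 ≈ 9.1794

9.18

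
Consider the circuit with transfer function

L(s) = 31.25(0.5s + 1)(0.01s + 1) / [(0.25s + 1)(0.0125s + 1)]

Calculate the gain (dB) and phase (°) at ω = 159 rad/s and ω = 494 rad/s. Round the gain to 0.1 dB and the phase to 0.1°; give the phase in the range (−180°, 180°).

ω = 159: 34.4 dB, -4.7°; ω = 494: 34.0 dB, -2.0°

At ω = 159 rad/s:
zero (1 + j159·0.5) = 1 + j79.5 → |·| ≈ 79.506, ∠ ≈ 89.28°
zero (1 + j159·0.01) = 1 + j1.59 → |·| ≈ 1.8783, ∠ ≈ 57.83°
pole (1 + j159·0.25) = 1 + j39.75 → |·| ≈ 39.763, ∠ ≈ 88.56°
pole (1 + j159·0.0125) = 1 + j1.9875 → |·| ≈ 2.2249, ∠ ≈ 63.29°
|L| = 31.25 · 79.506 · 1.8783 / (39.763 · 2.2249) ≈ 52.75
Gain = 20 log₁₀(52.75) ≈ 34.44 dB
∠L = (89.28° + 57.83°) − (88.56° + 63.29°) = -4.74°

At ω = 494 rad/s:
zero (1 + j494·0.5) = 1 + j247 → |·| ≈ 247, ∠ ≈ 89.77°
zero (1 + j494·0.01) = 1 + j4.94 → |·| ≈ 5.0402, ∠ ≈ 78.56°
pole (1 + j494·0.25) = 1 + j123.5 → |·| ≈ 123.5, ∠ ≈ 89.54°
pole (1 + j494·0.0125) = 1 + j6.175 → |·| ≈ 6.2554, ∠ ≈ 80.80°
|L| = 31.25 · 247 · 5.0402 / (123.5 · 6.2554) ≈ 50.358
Gain = 20 log₁₀(50.358) ≈ 34.04 dB
∠L = (89.77° + 78.56°) − (89.54° + 80.80°) = -2.01°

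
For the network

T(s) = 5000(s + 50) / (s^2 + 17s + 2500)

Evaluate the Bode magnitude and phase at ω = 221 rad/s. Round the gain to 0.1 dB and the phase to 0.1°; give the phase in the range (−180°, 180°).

At s = jω = j221:
zero (s+50): 50 + j221 → |·| = √(50²+221²) = √51341 ≈ 226.59, ∠ = arctan(221/50) ≈ 77.25°
quadratic: (j221)² + 17·j221 + 2500 = -46341 + j3757 → |·| ≈ 46493, ∠ ≈ 175.37°
|T| = 5000 · 226.59 / 46493 ≈ 24.368
Gain = 20 log₁₀(24.368) ≈ 27.74 dB
∠T = 77.25° − 175.37° = -98.12°

27.7 dB, -98.1°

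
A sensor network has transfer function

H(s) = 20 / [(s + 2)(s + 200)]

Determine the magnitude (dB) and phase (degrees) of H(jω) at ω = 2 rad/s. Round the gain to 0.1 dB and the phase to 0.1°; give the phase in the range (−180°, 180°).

At s = jω = j2:
pole (s+2): 2 + j2 → |·| = √(2²+2²) = √8 ≈ 2.8284, ∠ = arctan(2/2) ≈ 45.00°
pole (s+200): 200 + j2 → |·| = √(200²+2²) = √40004 ≈ 200.01, ∠ = arctan(2/200) ≈ 0.57°
|H| = 20 / 565.71 ≈ 0.035354
Gain = 20 log₁₀(0.035354) ≈ -29.03 dB
∠H = 0.00° − 45.57° = -45.57°

-29.0 dB, -45.6°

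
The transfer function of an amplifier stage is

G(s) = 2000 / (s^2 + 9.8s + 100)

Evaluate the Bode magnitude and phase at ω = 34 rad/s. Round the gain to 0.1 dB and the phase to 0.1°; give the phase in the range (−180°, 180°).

5.1 dB, -162.5°

At s = jω = j34:
quadratic: (j34)² + 9.8·j34 + 100 = -1056 + j333.2 → |·| ≈ 1107.3, ∠ ≈ 162.49°
|G| = 2000 / 1107.3 ≈ 1.8062
Gain = 20 log₁₀(1.8062) ≈ 5.14 dB
∠G = 0.00° − 162.49° = -162.49°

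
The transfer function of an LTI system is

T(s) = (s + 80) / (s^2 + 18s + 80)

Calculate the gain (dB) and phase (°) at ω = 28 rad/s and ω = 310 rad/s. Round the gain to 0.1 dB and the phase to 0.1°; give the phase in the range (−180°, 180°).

ω = 28: -20.2 dB, -125.1°; ω = 310: -49.6 dB, -101.1°

Substitute s = j28:
Numerator: (j28) + 80 = 80 + j28
Denominator: (j28)^2 + 18(j28) + 80 = -704 + j504
|N| = √(80² + 28²) ≈ 84.758, ∠N ≈ 19.29°
|D| = √(704² + 504²) ≈ 865.81, ∠D ≈ 144.40°
|T| = 84.758 / 865.81 ≈ 0.097894
Gain = 20 log₁₀(0.097894) ≈ -20.18 dB
∠T = 19.29° − 144.40° = -125.11°

Substitute s = j310:
Numerator: (j310) + 80 = 80 + j310
Denominator: (j310)^2 + 18(j310) + 80 = -96020 + j5580
|N| = √(80² + 310²) ≈ 320.16, ∠N ≈ 75.53°
|D| = √(96020² + 5580²) ≈ 96182, ∠D ≈ 176.67°
|T| = 320.16 / 96182 ≈ 0.0033287
Gain = 20 log₁₀(0.0033287) ≈ -49.55 dB
∠T = 75.53° − 176.67° = -101.14°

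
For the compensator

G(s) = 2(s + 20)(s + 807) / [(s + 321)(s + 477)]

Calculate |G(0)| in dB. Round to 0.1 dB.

-13.5 dB

G(0) = 2·20·807 / (321·477) ≈ 0.21082
20 log₁₀(0.21082) ≈ -13.52 dB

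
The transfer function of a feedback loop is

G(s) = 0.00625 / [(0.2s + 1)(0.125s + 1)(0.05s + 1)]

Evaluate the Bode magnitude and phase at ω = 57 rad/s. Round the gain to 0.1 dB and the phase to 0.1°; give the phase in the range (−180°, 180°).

At ω = 57 rad/s:
pole (1 + j57·0.2) = 1 + j11.4 → |·| ≈ 11.444, ∠ ≈ 84.99°
pole (1 + j57·0.125) = 1 + j7.125 → |·| ≈ 7.1948, ∠ ≈ 82.01°
pole (1 + j57·0.05) = 1 + j2.85 → |·| ≈ 3.0203, ∠ ≈ 70.67°
|G| = 0.00625 · 1 / (11.444 · 7.1948 · 3.0203) ≈ 2.5132e-05
Gain = 20 log₁₀(2.5132e-05) ≈ -92.00 dB
∠G = (0°) − (84.99° + 82.01° + 70.67°) = -237.67° ≡ 122.33° (principal value)

-92.0 dB, 122.3°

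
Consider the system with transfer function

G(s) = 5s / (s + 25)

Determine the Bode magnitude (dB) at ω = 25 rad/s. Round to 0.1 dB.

11.0 dB

At s = jω = j25:
zero at origin: s = j25 → |·| = 25, ∠ = 90.00°
pole (s+25): 25 + j25 → |·| = √(25²+25²) = √1250 ≈ 35.355, ∠ = arctan(25/25) ≈ 45.00°
|G| = 5 · 25 / 35.355 ≈ 3.5356
Gain = 20 log₁₀(3.5356) ≈ 10.97 dB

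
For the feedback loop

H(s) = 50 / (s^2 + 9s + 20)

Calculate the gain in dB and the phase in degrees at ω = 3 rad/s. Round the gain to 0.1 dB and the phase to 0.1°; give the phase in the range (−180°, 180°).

Substitute s = j3:
Numerator: 50 = 50 + j0
Denominator: (j3)^2 + 9(j3) + 20 = 11 + j27
|N| = √(50² + 0²) ≈ 50, ∠N ≈ 0.00°
|D| = √(11² + 27²) ≈ 29.155, ∠D ≈ 67.83°
|H| = 50 / 29.155 ≈ 1.715
Gain = 20 log₁₀(1.715) ≈ 4.69 dB
∠H = 0.00° − 67.83° = -67.83°

4.7 dB, -67.8°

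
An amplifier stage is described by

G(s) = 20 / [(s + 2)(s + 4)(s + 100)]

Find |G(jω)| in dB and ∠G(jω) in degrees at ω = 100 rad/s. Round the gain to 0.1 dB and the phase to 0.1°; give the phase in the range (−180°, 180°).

-97.0 dB, 138.4°

At s = jω = j100:
pole (s+2): 2 + j100 → |·| = √(2²+100²) = √10004 ≈ 100.02, ∠ = arctan(100/2) ≈ 88.85°
pole (s+4): 4 + j100 → |·| = √(4²+100²) = √10016 ≈ 100.08, ∠ = arctan(100/4) ≈ 87.71°
pole (s+100): 100 + j100 → |·| = √(100²+100²) = √20000 ≈ 141.42, ∠ = arctan(100/100) ≈ 45.00°
|G| = 20 / 1.4156e+06 ≈ 1.4128e-05
Gain = 20 log₁₀(1.4128e-05) ≈ -97.00 dB
∠G = 0.00° − 221.56° = -221.56° ≡ 138.44° (principal value)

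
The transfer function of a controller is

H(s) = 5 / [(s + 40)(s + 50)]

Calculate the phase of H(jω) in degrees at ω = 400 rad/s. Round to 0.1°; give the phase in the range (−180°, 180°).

-167.2°

At s = jω = j400:
pole (s+40): 40 + j400 → |·| = √(40²+400²) = √161600 ≈ 402, ∠ = arctan(400/40) ≈ 84.29°
pole (s+50): 50 + j400 → |·| = √(50²+400²) = √162500 ≈ 403.11, ∠ = arctan(400/50) ≈ 82.87°
∠H = 0.00° − 167.16° = -167.16°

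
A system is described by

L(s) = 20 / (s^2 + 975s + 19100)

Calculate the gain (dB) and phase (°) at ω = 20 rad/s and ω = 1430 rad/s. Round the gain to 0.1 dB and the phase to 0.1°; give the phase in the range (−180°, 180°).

ω = 20: -62.6 dB, -46.2°; ω = 1430: -101.8 dB, -145.5°

Substitute s = j20:
Numerator: 20 = 20 + j0
Denominator: (j20)^2 + 975(j20) + 19100 = 18700 + j19500
|N| = √(20² + 0²) ≈ 20, ∠N ≈ 0.00°
|D| = √(18700² + 19500²) ≈ 27017, ∠D ≈ 46.20°
|L| = 20 / 27017 ≈ 0.00074027
Gain = 20 log₁₀(0.00074027) ≈ -62.61 dB
∠L = 0.00° − 46.20° = -46.20°

Substitute s = j1430:
Numerator: 20 = 20 + j0
Denominator: (j1430)^2 + 975(j1430) + 19100 = -2025800 + j1394250
|N| = √(20² + 0²) ≈ 20, ∠N ≈ 0.00°
|D| = √(2025800² + 1394250²) ≈ 2.4592e+06, ∠D ≈ 145.46°
|L| = 20 / 2.4592e+06 ≈ 8.1327e-06
Gain = 20 log₁₀(8.1327e-06) ≈ -101.80 dB
∠L = 0.00° − 145.46° = -145.46°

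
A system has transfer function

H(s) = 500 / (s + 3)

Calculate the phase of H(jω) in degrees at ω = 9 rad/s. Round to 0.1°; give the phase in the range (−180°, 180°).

-71.6°

At s = jω = j9:
pole (s+3): 3 + j9 → |·| = √(3²+9²) = √90 ≈ 9.4868, ∠ = arctan(9/3) ≈ 71.57°
∠H = 0.00° − 71.57° = -71.57°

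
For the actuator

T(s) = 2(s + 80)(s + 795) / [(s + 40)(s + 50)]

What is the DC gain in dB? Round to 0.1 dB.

36.1 dB

T(0) = 2·80·795 / (40·50) = 63.6
20 log₁₀(63.6) ≈ 36.07 dB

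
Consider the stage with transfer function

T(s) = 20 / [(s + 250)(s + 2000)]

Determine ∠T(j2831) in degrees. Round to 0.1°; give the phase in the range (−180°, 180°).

-139.7°

At s = jω = j2831:
pole (s+250): 250 + j2831 → |·| = √(250²+2831²) = √8077061 ≈ 2842, ∠ = arctan(2831/250) ≈ 84.95°
pole (s+2000): 2000 + j2831 → |·| = √(2000²+2831²) = √12014561 ≈ 3466.2, ∠ = arctan(2831/2000) ≈ 54.76°
∠T = 0.00° − 139.71° = -139.71°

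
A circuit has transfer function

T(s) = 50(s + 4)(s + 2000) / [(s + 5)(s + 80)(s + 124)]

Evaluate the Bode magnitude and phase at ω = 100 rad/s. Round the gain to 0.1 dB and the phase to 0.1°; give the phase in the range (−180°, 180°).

13.8 dB, -86.8°

At s = jω = j100:
zero (s+4): 4 + j100 → |·| = √(4²+100²) = √10016 ≈ 100.08, ∠ = arctan(100/4) ≈ 87.71°
zero (s+2000): 2000 + j100 → |·| = √(2000²+100²) = √4010000 ≈ 2002.5, ∠ = arctan(100/2000) ≈ 2.86°
pole (s+5): 5 + j100 → |·| = √(5²+100²) = √10025 ≈ 100.12, ∠ = arctan(100/5) ≈ 87.14°
pole (s+80): 80 + j100 → |·| = √(80²+100²) = √16400 ≈ 128.06, ∠ = arctan(100/80) ≈ 51.34°
pole (s+124): 124 + j100 → |·| = √(124²+100²) = √25376 ≈ 159.3, ∠ = arctan(100/124) ≈ 38.88°
|T| = 50 · 2.0041e+05 / 2.0424e+06 ≈ 4.9062
Gain = 20 log₁₀(4.9062) ≈ 13.81 dB
∠T = 90.57° − 177.36° = -86.79°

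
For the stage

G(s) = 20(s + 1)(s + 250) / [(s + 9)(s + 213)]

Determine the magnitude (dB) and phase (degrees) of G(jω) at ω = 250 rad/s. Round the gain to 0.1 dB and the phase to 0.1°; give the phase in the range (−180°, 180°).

26.7 dB, -2.7°

At s = jω = j250:
zero (s+1): 1 + j250 → |·| = √(1²+250²) = √62501 ≈ 250, ∠ = arctan(250/1) ≈ 89.77°
zero (s+250): 250 + j250 → |·| = √(250²+250²) = √125000 ≈ 353.55, ∠ = arctan(250/250) ≈ 45.00°
pole (s+9): 9 + j250 → |·| = √(9²+250²) = √62581 ≈ 250.16, ∠ = arctan(250/9) ≈ 87.94°
pole (s+213): 213 + j250 → |·| = √(213²+250²) = √107869 ≈ 328.43, ∠ = arctan(250/213) ≈ 49.57°
|G| = 20 · 88388 / 82160 ≈ 21.516
Gain = 20 log₁₀(21.516) ≈ 26.66 dB
∠G = 134.77° − 137.51° = -2.74°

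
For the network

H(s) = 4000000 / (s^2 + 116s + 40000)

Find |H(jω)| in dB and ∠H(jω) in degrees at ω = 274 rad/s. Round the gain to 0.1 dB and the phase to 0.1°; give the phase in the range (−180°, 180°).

At s = jω = j274:
quadratic: (j274)² + 116·j274 + 40000 = -35076 + j31784 → |·| ≈ 47334, ∠ ≈ 137.82°
|H| = 4000000 / 47334 ≈ 84.506
Gain = 20 log₁₀(84.506) ≈ 38.54 dB
∠H = 0.00° − 137.82° = -137.82°

38.5 dB, -137.8°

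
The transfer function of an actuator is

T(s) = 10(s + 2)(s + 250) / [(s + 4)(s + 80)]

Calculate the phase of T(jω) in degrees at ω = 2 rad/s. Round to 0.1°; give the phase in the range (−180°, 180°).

17.5°

At s = jω = j2:
zero (s+2): 2 + j2 → |·| = √(2²+2²) = √8 ≈ 2.8284, ∠ = arctan(2/2) ≈ 45.00°
zero (s+250): 250 + j2 → |·| = √(250²+2²) = √62504 ≈ 250.01, ∠ = arctan(2/250) ≈ 0.46°
pole (s+4): 4 + j2 → |·| = √(4²+2²) = √20 ≈ 4.4721, ∠ = arctan(2/4) ≈ 26.57°
pole (s+80): 80 + j2 → |·| = √(80²+2²) = √6404 ≈ 80.025, ∠ = arctan(2/80) ≈ 1.43°
∠T = 45.46° − 28.00° = 17.46°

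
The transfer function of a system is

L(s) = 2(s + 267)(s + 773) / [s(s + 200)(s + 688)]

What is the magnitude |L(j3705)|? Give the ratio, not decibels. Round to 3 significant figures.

At s = jω = j3705:
zero (s+267): 267 + j3705 → |·| = √(267²+3705²) = √13798314 ≈ 3714.6, ∠ = arctan(3705/267) ≈ 85.88°
zero (s+773): 773 + j3705 → |·| = √(773²+3705²) = √14324554 ≈ 3784.8, ∠ = arctan(3705/773) ≈ 78.22°
pole (s+200): 200 + j3705 → |·| = √(200²+3705²) = √13767025 ≈ 3710.4, ∠ = arctan(3705/200) ≈ 86.91°
pole (s+688): 688 + j3705 → |·| = √(688²+3705²) = √14200369 ≈ 3768.3, ∠ = arctan(3705/688) ≈ 79.48°
pole at origin: |s| = 3705, ∠ = 90.00° (in denominator)
|L| = 2 · 1.4059e+07 / 5.1803e+10 ≈ 0.00054279

0.000543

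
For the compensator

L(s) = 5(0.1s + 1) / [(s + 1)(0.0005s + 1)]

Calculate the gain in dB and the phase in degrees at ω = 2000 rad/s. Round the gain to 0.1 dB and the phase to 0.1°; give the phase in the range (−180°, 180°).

-9.0 dB, -45.3°

At ω = 2000 rad/s:
zero (1 + j2000·0.1) = 1 + j200 → |·| ≈ 200, ∠ ≈ 89.71°
pole (1 + j2000·1) = 1 + j2000 → |·| ≈ 2000, ∠ ≈ 89.97°
pole (1 + j2000·0.0005) = 1 + j1 → |·| ≈ 1.4142, ∠ ≈ 45.00°
|L| = 5 · 200 / (2000 · 1.4142) ≈ 0.35356
Gain = 20 log₁₀(0.35356) ≈ -9.03 dB
∠L = (89.71°) − (89.97° + 45.00°) = -45.26°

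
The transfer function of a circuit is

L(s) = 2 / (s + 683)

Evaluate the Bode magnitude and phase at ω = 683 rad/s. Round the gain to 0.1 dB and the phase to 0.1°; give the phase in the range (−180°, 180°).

Substitute s = j683:
Numerator: 2 = 2 + j0
Denominator: (j683) + 683 = 683 + j683
|N| = √(2² + 0²) ≈ 2, ∠N ≈ 0.00°
|D| = √(683² + 683²) ≈ 965.91, ∠D ≈ 45.00°
|L| = 2 / 965.91 ≈ 0.0020706
Gain = 20 log₁₀(0.0020706) ≈ -53.68 dB
∠L = 0.00° − 45.00° = -45.00°

-53.7 dB, -45.0°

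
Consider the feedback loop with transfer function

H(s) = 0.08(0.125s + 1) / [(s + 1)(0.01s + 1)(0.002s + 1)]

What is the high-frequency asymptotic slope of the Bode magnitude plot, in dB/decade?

Each pole contributes −20 dB/decade at high frequency; each zero contributes +20 dB/decade.
Net: 1 zero(s) − 3 pole(s) → -40 dB/decade.

-40 dB/decade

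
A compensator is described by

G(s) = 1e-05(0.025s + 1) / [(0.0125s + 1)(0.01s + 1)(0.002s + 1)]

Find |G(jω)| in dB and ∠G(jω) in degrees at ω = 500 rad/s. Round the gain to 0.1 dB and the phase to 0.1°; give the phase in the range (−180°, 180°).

At ω = 500 rad/s:
zero (1 + j500·0.025) = 1 + j12.5 → |·| ≈ 12.54, ∠ ≈ 85.43°
pole (1 + j500·0.0125) = 1 + j6.25 → |·| ≈ 6.3295, ∠ ≈ 80.91°
pole (1 + j500·0.01) = 1 + j5 → |·| ≈ 5.099, ∠ ≈ 78.69°
pole (1 + j500·0.002) = 1 + j1 → |·| ≈ 1.4142, ∠ ≈ 45.00°
|G| = 1e-05 · 12.54 / (6.3295 · 5.099 · 1.4142) ≈ 2.7475e-06
Gain = 20 log₁₀(2.7475e-06) ≈ -111.22 dB
∠G = (85.43°) − (80.91° + 78.69° + 45.00°) = -119.17°

-111.2 dB, -119.2°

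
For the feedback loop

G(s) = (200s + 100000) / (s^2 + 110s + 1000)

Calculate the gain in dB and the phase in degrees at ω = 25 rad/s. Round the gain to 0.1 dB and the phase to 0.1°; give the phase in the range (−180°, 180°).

Substitute s = j25:
Numerator: 200(j25) + 100000 = 100000 + j5000
Denominator: (j25)^2 + 110(j25) + 1000 = 375 + j2750
|N| = √(100000² + 5000²) ≈ 1.0012e+05, ∠N ≈ 2.86°
|D| = √(375² + 2750²) ≈ 2775.5, ∠D ≈ 82.23°
|G| = 1.0012e+05 / 2775.5 ≈ 36.073
Gain = 20 log₁₀(36.073) ≈ 31.14 dB
∠G = 2.86° − 82.23° = -79.37°

31.1 dB, -79.4°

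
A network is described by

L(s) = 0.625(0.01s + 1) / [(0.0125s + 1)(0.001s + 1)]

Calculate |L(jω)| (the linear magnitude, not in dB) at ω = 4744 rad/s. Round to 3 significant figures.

0.103

At ω = 4744 rad/s:
zero (1 + j4744·0.01) = 1 + j47.44 → |·| ≈ 47.451, ∠ ≈ 88.79°
pole (1 + j4744·0.0125) = 1 + j59.3 → |·| ≈ 59.308, ∠ ≈ 89.03°
pole (1 + j4744·0.001) = 1 + j4.744 → |·| ≈ 4.8483, ∠ ≈ 78.10°
|L| = 0.625 · 47.451 / (59.308 · 4.8483) ≈ 0.10314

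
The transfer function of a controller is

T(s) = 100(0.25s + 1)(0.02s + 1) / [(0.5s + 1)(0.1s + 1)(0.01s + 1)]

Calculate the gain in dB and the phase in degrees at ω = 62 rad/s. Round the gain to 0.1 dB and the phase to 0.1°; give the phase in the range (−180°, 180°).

At ω = 62 rad/s:
zero (1 + j62·0.25) = 1 + j15.5 → |·| ≈ 15.532, ∠ ≈ 86.31°
zero (1 + j62·0.02) = 1 + j1.24 → |·| ≈ 1.593, ∠ ≈ 51.12°
pole (1 + j62·0.5) = 1 + j31 → |·| ≈ 31.016, ∠ ≈ 88.15°
pole (1 + j62·0.1) = 1 + j6.2 → |·| ≈ 6.2801, ∠ ≈ 80.84°
pole (1 + j62·0.01) = 1 + j0.62 → |·| ≈ 1.1766, ∠ ≈ 31.80°
|T| = 100 · 15.532 · 1.593 / (31.016 · 6.2801 · 1.1766) ≈ 10.796
Gain = 20 log₁₀(10.796) ≈ 20.67 dB
∠T = (86.31° + 51.12°) − (88.15° + 80.84° + 31.80°) = -63.36°

20.7 dB, -63.4°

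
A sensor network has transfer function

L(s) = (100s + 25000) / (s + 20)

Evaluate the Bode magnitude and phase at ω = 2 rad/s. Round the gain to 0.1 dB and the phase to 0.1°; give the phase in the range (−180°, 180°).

Substitute s = j2:
Numerator: 100(j2) + 25000 = 25000 + j200
Denominator: (j2) + 20 = 20 + j2
|N| = √(25000² + 200²) ≈ 25001, ∠N ≈ 0.46°
|D| = √(20² + 2²) ≈ 20.1, ∠D ≈ 5.71°
|L| = 25001 / 20.1 ≈ 1243.8
Gain = 20 log₁₀(1243.8) ≈ 61.90 dB
∠L = 0.46° − 5.71° = -5.25°

61.9 dB, -5.3°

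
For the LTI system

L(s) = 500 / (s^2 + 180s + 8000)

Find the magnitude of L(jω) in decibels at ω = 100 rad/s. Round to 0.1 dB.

-31.2 dB

Substitute s = j100:
Numerator: 500 = 500 + j0
Denominator: (j100)^2 + 180(j100) + 8000 = -2000 + j18000
|N| = √(500² + 0²) ≈ 500, ∠N ≈ 0.00°
|D| = √(2000² + 18000²) ≈ 18111, ∠D ≈ 96.34°
|L| = 500 / 18111 ≈ 0.027608
Gain = 20 log₁₀(0.027608) ≈ -31.18 dB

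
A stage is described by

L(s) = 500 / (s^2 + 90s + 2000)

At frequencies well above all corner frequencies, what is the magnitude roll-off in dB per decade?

-40 dB/decade

Each pole contributes −20 dB/decade at high frequency; each zero contributes +20 dB/decade.
Net: 0 zero(s) − 2 pole(s) → -40 dB/decade.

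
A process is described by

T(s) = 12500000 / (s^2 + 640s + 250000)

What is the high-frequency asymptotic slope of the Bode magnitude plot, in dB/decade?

-40 dB/decade

Each pole contributes −20 dB/decade at high frequency; each zero contributes +20 dB/decade.
Net: 0 zero(s) − 2 pole(s) → -40 dB/decade.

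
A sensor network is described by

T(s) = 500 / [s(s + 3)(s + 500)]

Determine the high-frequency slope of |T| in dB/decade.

-60 dB/decade

Each pole contributes −20 dB/decade at high frequency; each zero contributes +20 dB/decade.
Net: 0 zero(s) − 3 pole(s) → -60 dB/decade.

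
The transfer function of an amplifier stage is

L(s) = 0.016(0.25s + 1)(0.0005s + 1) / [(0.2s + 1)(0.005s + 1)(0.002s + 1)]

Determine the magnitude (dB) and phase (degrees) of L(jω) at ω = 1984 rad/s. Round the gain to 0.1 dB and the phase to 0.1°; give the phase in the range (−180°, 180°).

At ω = 1984 rad/s:
zero (1 + j1984·0.25) = 1 + j496 → |·| ≈ 496, ∠ ≈ 89.88°
zero (1 + j1984·0.0005) = 1 + j0.992 → |·| ≈ 1.4086, ∠ ≈ 44.77°
pole (1 + j1984·0.2) = 1 + j396.8 → |·| ≈ 396.8, ∠ ≈ 89.86°
pole (1 + j1984·0.005) = 1 + j9.92 → |·| ≈ 9.9703, ∠ ≈ 84.24°
pole (1 + j1984·0.002) = 1 + j3.968 → |·| ≈ 4.0921, ∠ ≈ 75.86°
|L| = 0.016 · 496 · 1.4086 / (396.8 · 9.9703 · 4.0921) ≈ 0.0006905
Gain = 20 log₁₀(0.0006905) ≈ -63.22 dB
∠L = (89.88° + 44.77°) − (89.86° + 84.24° + 75.86°) = -115.31°

-63.2 dB, -115.3°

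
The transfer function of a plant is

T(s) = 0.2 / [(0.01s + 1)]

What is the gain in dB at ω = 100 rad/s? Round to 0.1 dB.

-17.0 dB

At ω = 100 rad/s:
pole (1 + j100·0.01) = 1 + j1 → |·| ≈ 1.4142, ∠ ≈ 45.00°
|T| = 0.2 · 1 / (1.4142) ≈ 0.14142
Gain = 20 log₁₀(0.14142) ≈ -16.99 dB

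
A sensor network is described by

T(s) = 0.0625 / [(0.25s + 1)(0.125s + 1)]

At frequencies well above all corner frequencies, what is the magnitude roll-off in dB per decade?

-40 dB/decade

Each pole contributes −20 dB/decade at high frequency; each zero contributes +20 dB/decade.
Net: 0 zero(s) − 2 pole(s) → -40 dB/decade.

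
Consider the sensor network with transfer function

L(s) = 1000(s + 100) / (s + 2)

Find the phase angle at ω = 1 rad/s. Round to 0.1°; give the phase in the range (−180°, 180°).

At s = jω = j1:
zero (s+100): 100 + j1 → |·| = √(100²+1²) = √10001 ≈ 100, ∠ = arctan(1/100) ≈ 0.57°
pole (s+2): 2 + j1 → |·| = √(2²+1²) = √5 ≈ 2.2361, ∠ = arctan(1/2) ≈ 26.57°
∠L = 0.57° − 26.57° = -26.00°

-26.0°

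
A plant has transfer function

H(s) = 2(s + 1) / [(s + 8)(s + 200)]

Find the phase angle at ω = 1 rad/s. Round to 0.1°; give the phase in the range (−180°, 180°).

At s = jω = j1:
zero (s+1): 1 + j1 → |·| = √(1²+1²) = √2 ≈ 1.4142, ∠ = arctan(1/1) ≈ 45.00°
pole (s+8): 8 + j1 → |·| = √(8²+1²) = √65 ≈ 8.0623, ∠ = arctan(1/8) ≈ 7.13°
pole (s+200): 200 + j1 → |·| = √(200²+1²) = √40001 ≈ 200, ∠ = arctan(1/200) ≈ 0.29°
∠H = 45.00° − 7.42° = 37.58°

37.6°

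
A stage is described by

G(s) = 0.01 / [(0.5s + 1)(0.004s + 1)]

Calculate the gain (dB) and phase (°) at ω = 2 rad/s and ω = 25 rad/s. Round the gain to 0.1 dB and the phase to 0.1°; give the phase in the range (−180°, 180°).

ω = 2: -43.0 dB, -45.5°; ω = 25: -62.0 dB, -91.1°

At ω = 2 rad/s:
pole (1 + j2·0.5) = 1 + j1 → |·| ≈ 1.4142, ∠ ≈ 45.00°
pole (1 + j2·0.004) = 1 + j0.008 → |·| ≈ 1, ∠ ≈ 0.46°
|G| = 0.01 · 1 / (1.4142 · 1) ≈ 0.0070711
Gain = 20 log₁₀(0.0070711) ≈ -43.01 dB
∠G = (0°) − (45.00° + 0.46°) = -45.46°

At ω = 25 rad/s:
pole (1 + j25·0.5) = 1 + j12.5 → |·| ≈ 12.54, ∠ ≈ 85.43°
pole (1 + j25·0.004) = 1 + j0.1 → |·| ≈ 1.005, ∠ ≈ 5.71°
|G| = 0.01 · 1 / (12.54 · 1.005) ≈ 0.00079348
Gain = 20 log₁₀(0.00079348) ≈ -62.01 dB
∠G = (0°) − (85.43° + 5.71°) = -91.14°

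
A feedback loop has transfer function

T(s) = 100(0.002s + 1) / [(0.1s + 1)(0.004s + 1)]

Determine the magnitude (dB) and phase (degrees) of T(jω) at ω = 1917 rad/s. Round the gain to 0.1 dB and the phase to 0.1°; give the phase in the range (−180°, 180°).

At ω = 1917 rad/s:
zero (1 + j1917·0.002) = 1 + j3.834 → |·| ≈ 3.9623, ∠ ≈ 75.38°
pole (1 + j1917·0.1) = 1 + j191.7 → |·| ≈ 191.7, ∠ ≈ 89.70°
pole (1 + j1917·0.004) = 1 + j7.668 → |·| ≈ 7.7329, ∠ ≈ 82.57°
|T| = 100 · 3.9623 / (191.7 · 7.7329) ≈ 0.26729
Gain = 20 log₁₀(0.26729) ≈ -11.46 dB
∠T = (75.38°) − (89.70° + 82.57°) = -96.89°

-11.5 dB, -96.9°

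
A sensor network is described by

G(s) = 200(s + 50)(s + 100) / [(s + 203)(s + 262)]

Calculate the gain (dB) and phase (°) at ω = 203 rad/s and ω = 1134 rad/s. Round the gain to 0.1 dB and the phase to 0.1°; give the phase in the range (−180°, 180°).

ω = 203: 40.0 dB, 57.2°; ω = 1134: 45.7 dB, 15.6°

At s = jω = j203:
zero (s+50): 50 + j203 → |·| = √(50²+203²) = √43709 ≈ 209.07, ∠ = arctan(203/50) ≈ 76.16°
zero (s+100): 100 + j203 → |·| = √(100²+203²) = √51209 ≈ 226.29, ∠ = arctan(203/100) ≈ 63.77°
pole (s+203): 203 + j203 → |·| = √(203²+203²) = √82418 ≈ 287.09, ∠ = arctan(203/203) ≈ 45.00°
pole (s+262): 262 + j203 → |·| = √(262²+203²) = √109853 ≈ 331.44, ∠ = arctan(203/262) ≈ 37.77°
|G| = 200 · 47310 / 95153 ≈ 99.44
Gain = 20 log₁₀(99.44) ≈ 39.95 dB
∠G = 139.93° − 82.77° = 57.16°

At s = jω = j1134:
zero (s+50): 50 + j1134 → |·| = √(50²+1134²) = √1288456 ≈ 1135.1, ∠ = arctan(1134/50) ≈ 87.48°
zero (s+100): 100 + j1134 → |·| = √(100²+1134²) = √1295956 ≈ 1138.4, ∠ = arctan(1134/100) ≈ 84.96°
pole (s+203): 203 + j1134 → |·| = √(203²+1134²) = √1327165 ≈ 1152, ∠ = arctan(1134/203) ≈ 79.85°
pole (s+262): 262 + j1134 → |·| = √(262²+1134²) = √1354600 ≈ 1163.9, ∠ = arctan(1134/262) ≈ 76.99°
|G| = 200 · 1.2922e+06 / 1.3408e+06 ≈ 192.75
Gain = 20 log₁₀(192.75) ≈ 45.70 dB
∠G = 172.44° − 156.84° = 15.60°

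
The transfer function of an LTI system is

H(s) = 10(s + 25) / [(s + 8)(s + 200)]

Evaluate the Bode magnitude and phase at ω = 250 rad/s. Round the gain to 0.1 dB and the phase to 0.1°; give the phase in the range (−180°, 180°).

At s = jω = j250:
zero (s+25): 25 + j250 → |·| = √(25²+250²) = √63125 ≈ 251.25, ∠ = arctan(250/25) ≈ 84.29°
pole (s+8): 8 + j250 → |·| = √(8²+250²) = √62564 ≈ 250.13, ∠ = arctan(250/8) ≈ 88.17°
pole (s+200): 200 + j250 → |·| = √(200²+250²) = √102500 ≈ 320.16, ∠ = arctan(250/200) ≈ 51.34°
|H| = 10 · 251.25 / 80082 ≈ 0.031374
Gain = 20 log₁₀(0.031374) ≈ -30.07 dB
∠H = 84.29° − 139.51° = -55.22°

-30.1 dB, -55.2°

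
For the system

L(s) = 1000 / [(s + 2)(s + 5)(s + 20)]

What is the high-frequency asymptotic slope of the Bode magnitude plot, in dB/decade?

Each pole contributes −20 dB/decade at high frequency; each zero contributes +20 dB/decade.
Net: 0 zero(s) − 3 pole(s) → -60 dB/decade.

-60 dB/decade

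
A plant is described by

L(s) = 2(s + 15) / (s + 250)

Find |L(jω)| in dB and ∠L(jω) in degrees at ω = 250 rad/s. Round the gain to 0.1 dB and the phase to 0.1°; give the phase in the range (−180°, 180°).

At s = jω = j250:
zero (s+15): 15 + j250 → |·| = √(15²+250²) = √62725 ≈ 250.45, ∠ = arctan(250/15) ≈ 86.57°
pole (s+250): 250 + j250 → |·| = √(250²+250²) = √125000 ≈ 353.55, ∠ = arctan(250/250) ≈ 45.00°
|L| = 2 · 250.45 / 353.55 ≈ 1.4168
Gain = 20 log₁₀(1.4168) ≈ 3.03 dB
∠L = 86.57° − 45.00° = 41.57°

3.0 dB, 41.6°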